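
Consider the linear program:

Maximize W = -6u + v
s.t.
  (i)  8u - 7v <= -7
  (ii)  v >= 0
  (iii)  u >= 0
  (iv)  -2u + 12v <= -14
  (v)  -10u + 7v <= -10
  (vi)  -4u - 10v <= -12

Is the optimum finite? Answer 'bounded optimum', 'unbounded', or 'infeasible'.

The boundaries 8u - 7v = -7 and -10u + 7v = -10 meet at (17/2, 75/7), but that point violates -2u + 12v ≤ -14. Every candidate vertex is excluded by some other constraint, so the feasible region is empty.

infeasible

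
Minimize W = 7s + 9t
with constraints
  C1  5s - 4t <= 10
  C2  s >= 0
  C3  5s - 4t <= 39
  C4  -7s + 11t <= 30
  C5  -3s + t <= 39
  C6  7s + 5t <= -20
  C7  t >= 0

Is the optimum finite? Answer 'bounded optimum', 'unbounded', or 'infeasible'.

infeasible

The boundaries 5s - 4t = 10 and -7s + 11t = 30 meet at (230/27, 220/27), but that point violates 7s + 5t ≤ -20. Every candidate vertex is excluded by some other constraint, so the feasible region is empty.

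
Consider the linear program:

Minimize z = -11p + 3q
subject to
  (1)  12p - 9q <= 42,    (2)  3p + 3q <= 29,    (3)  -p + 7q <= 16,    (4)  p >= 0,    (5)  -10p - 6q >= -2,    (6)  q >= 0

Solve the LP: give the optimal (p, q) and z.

p = 1/5, q = 0, minimum z = -11/5

The binding constraints are -10p - 6q = -2 and q = 0.
Solving simultaneously gives p = 1/5, q = 0.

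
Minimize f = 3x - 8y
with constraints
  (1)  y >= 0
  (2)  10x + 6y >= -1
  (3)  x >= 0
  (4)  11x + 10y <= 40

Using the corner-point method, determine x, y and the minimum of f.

The binding constraints are x = 0 and 11x + 10y = 40.
Solving simultaneously gives x = 0, y = 4.

x = 0, y = 4, minimum f = -32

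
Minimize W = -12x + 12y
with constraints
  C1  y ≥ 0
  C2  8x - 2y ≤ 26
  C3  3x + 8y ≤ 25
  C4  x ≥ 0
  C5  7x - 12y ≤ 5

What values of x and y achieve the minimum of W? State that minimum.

x = 151/41, y = 71/41, minimum W = -960/41

Corner points and W = -12x + 12y:
  (0, 0) → W = 0
  (5/7, 0) → W = -60/7
  (129/35, 61/35) → W = -816/35
  (151/41, 71/41) → W = -960/41
  (0, 25/8) → W = 75/2

At the optimal vertex, 8x - 2y = 26 and 7x - 12y = 5.
Solving simultaneously gives x = 151/41, y = 71/41.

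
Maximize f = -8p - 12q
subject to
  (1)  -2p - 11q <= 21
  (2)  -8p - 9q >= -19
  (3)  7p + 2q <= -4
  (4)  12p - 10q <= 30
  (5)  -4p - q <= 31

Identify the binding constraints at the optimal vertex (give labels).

(1) and (5)

Corner points and f = -8p - 12q:
  (-2/73, -139/73) → f = 1684/73
  (-160/21, -11/21) → f = 1412/21
  (-74/47, 165/47) → f = -1388/47
  (-149/14, 81/7) → f = -376/7

The maximum is at (-160/21, -11/21). Substituting into each constraint, equality holds for (1) and (5); the remaining constraints have slack.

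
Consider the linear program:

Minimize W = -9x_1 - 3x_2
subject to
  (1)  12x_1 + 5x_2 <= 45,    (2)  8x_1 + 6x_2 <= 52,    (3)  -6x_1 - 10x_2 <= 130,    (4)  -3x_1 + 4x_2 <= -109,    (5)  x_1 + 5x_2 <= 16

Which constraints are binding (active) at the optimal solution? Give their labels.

(1) and (3)

Vertices and W = -9x_1 - 3x_2:
  (110/9, -61/3) → W = -49
  (725/63, -391/21) → W = -334/7
  (95/9, -58/3) → W = -37

The minimum is at (110/9, -61/3). Substituting into each constraint, equality holds for (1) and (3); the remaining constraints have slack.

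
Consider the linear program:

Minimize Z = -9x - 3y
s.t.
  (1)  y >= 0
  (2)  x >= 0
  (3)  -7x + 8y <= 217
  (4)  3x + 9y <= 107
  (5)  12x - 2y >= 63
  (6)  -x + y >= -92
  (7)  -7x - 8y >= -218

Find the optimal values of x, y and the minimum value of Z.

Vertices and Z = -9x - 3y:
  (21/4, 0) → Z = -189/4
  (218/7, 0) → Z = -1962/7
  (781/114, 365/38) → Z = -1719/19
  (1106/39, 95/39) → Z = -3413/13

x = 218/7, y = 0, minimum Z = -1962/7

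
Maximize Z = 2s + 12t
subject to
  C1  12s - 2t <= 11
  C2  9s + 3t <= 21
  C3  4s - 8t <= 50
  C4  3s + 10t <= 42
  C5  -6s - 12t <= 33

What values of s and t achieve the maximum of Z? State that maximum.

Extreme points and Z = 2s + 12t:
  (25/18, 17/6) → Z = 331/9
  (11/26, -77/26) → Z = -451/13
  (28/27, 35/9) → Z = 1316/27
  (-139/4, 117/8) → Z = 106

s = -139/4, t = 117/8, maximum Z = 106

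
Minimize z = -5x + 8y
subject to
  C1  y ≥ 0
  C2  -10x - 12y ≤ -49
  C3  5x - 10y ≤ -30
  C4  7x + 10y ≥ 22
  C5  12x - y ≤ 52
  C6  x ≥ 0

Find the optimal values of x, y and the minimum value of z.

Extreme points and z = -5x + 8y:
  (13/16, 109/32) → z = 371/16
  (0, 49/12) → z = 98/3
  (110/23, 124/23) → z = 442/23
The feasible region is unbounded (it extends along (0, 1), (1, 12)), but z strictly increases along every unbounded feasible direction, so there is no improving ray and the minimum is attained at a vertex.

The binding constraints are 5x - 10y = -30 and 12x - y = 52.
Solving simultaneously gives x = 110/23, y = 124/23.

x = 110/23, y = 124/23, minimum z = 442/23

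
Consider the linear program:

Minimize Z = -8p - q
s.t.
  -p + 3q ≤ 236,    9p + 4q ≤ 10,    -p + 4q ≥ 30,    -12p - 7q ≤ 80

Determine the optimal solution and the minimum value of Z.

p = -2, q = 7, minimum Z = 9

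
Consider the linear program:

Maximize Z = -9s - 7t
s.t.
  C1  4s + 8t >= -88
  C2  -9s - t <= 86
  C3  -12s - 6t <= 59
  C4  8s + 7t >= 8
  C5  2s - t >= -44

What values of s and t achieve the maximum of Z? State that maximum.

s = -122/11, t = 152/11, maximum Z = 34/11

Feasible corners and Z = -9s - 7t:
  (170/9, -184/9) → Z = -242/9
  (-122/11, 152/11) → Z = 34/11
  (-130/11, 224/11) → Z = -398/11
The feasible region is unbounded (it extends along (1, 2), (2, -1)), but Z strictly decreases along every unbounded feasible direction, so there is no improving ray and the maximum is attained at a vertex.

The optimum lies where -9s - t = 86 and 8s + 7t = 8.
Solving simultaneously gives s = -122/11, t = 152/11.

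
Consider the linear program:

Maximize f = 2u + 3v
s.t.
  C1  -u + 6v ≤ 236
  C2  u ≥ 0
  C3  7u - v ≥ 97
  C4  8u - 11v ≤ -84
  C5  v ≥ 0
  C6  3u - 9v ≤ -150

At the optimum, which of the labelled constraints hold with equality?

C1 and C4

Corner points and f = 2u + 3v:
  (818/41, 1749/41) → f = 6883/41
  (2092/37, 1804/37) → f = 9596/37
  (341/20, 447/20) → f = 2023/20
  (298/13, 316/13) → f = 1544/13

The maximum is at (2092/37, 1804/37). Substituting into each constraint, equality holds for C1 and C4; the remaining constraints have slack.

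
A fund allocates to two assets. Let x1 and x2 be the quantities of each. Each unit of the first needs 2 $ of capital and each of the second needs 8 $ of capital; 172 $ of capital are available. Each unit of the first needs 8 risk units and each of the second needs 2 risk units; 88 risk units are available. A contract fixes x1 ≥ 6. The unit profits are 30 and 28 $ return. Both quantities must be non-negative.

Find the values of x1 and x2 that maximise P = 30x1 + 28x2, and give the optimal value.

Feasible corners and P = 30x1 + 28x2:
  (11, 0) → P = 330
  (6, 0) → P = 180
  (6, 20) → P = 740

x1 = 6, x2 = 20, maximum P = 740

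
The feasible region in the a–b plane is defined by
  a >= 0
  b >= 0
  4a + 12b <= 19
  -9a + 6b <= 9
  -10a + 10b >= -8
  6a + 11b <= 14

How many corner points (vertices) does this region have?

4

Pairwise boundary intersections that survive every other constraint:
  (0, 0)
  (0, 14/11)
  (4/5, 0)
  (114/85, 46/85)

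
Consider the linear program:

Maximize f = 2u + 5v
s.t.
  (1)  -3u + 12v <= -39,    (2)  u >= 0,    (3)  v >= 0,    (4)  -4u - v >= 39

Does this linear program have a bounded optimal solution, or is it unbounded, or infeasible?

infeasible

The boundaries -3u + 12v = -39 and v = 0 meet at (13, 0), but that point violates -4u - v ≥ 39. Every candidate vertex is excluded by some other constraint, so the feasible region is empty.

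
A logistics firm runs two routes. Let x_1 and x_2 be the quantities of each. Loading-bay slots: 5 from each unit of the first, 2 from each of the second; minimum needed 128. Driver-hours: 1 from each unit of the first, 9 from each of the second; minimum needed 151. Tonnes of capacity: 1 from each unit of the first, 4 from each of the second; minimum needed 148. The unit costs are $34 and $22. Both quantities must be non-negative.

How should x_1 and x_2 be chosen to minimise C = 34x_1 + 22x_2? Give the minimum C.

x_1 = 12, x_2 = 34, minimum C = 1156

The feasible region is unbounded (it extends along (0, 1), (1, 0)), but C strictly increases along every unbounded feasible direction, so there is no improving ray and the minimum is attained at a vertex.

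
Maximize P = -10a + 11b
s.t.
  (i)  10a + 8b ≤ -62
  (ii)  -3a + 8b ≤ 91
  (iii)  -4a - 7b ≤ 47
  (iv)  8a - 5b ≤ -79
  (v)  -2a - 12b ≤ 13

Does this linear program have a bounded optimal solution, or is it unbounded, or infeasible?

Extreme points and P = -10a + 11b:
  (-153/13, 181/26) → P = 5051/26
  (-157/19, 49/19) → P = 111
  (-1013/53, 223/53) → P = 12583/53
  (-473/34, 21/17) → P = 2596/17
  (-1013/106, 27/53) → P = 5362/53
The feasible region has finitely many vertices and no improving ray; the maximum is 12583/53 at (-1013/53, 223/53).

bounded optimum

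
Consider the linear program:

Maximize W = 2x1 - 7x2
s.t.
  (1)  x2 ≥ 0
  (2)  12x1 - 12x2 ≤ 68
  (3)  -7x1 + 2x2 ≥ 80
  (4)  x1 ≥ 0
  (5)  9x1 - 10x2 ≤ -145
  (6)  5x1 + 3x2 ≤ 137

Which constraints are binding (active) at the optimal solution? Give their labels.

Corner points and W = 2x1 - 7x2:
  (0, 40) → W = -280
  (34/31, 1359/31) → W = -9445/31
  (0, 137/3) → W = -959/3

The maximum is at (0, 40). Substituting into each constraint, equality holds for (3) and (4); the remaining constraints have slack.

(3) and (4)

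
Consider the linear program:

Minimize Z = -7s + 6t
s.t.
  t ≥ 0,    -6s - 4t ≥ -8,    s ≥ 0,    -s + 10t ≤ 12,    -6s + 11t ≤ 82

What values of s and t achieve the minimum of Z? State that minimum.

s = 4/3, t = 0, minimum Z = -28/3

Corner points and Z = -7s + 6t:
  (4/3, 0) → Z = -28/3
  (0, 0) → Z = 0
  (1/2, 5/4) → Z = 4
  (0, 6/5) → Z = 36/5

The optimum lies where t = 0 and -6s - 4t = -8.
Solving simultaneously gives s = 4/3, t = 0.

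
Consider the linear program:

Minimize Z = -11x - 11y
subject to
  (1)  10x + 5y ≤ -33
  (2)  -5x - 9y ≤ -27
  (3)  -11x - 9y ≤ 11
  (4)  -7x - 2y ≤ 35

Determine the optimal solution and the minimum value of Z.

Feasible corners and Z = -11x - 11y:
  (-242/35, 253/35) → Z = -121/35
  (-109/15, 119/15) → Z = -22/3
  (-293/41, 308/41) → Z = -165/41

The binding constraints are 10x + 5y = -33 and -7x - 2y = 35.
Solving simultaneously gives x = -109/15, y = 119/15.

x = -109/15, y = 119/15, minimum Z = -22/3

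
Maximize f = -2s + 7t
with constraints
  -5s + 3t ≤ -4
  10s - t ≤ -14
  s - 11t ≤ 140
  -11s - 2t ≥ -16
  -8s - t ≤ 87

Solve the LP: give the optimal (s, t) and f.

s = -46/25, t = -22/5, maximum f = -678/25

Extreme points and f = -2s + 7t:
  (-46/25, -22/5) → f = -678/25
  (-94/13, -174/13) → f = -1030/13
  (-294/109, -1414/109) → f = -9310/109

At the optimal vertex, -5s + 3t = -4 and 10s - t = -14.
Solving simultaneously gives s = -46/25, t = -22/5.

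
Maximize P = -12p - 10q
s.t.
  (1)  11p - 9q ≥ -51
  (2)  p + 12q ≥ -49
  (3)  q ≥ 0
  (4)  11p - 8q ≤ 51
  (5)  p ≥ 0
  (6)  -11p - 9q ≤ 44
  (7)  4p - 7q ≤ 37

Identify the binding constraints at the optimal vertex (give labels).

Corner points and P = -12p - 10q:
  (867/11, 102) → P = -21624/11
  (0, 17/3) → P = -170/3
  (51/11, 0) → P = -612/11
  (0, 0) → P = 0

The maximum is at (0, 0). Substituting into each constraint, equality holds for (3) and (5); the remaining constraints have slack.

(3) and (5)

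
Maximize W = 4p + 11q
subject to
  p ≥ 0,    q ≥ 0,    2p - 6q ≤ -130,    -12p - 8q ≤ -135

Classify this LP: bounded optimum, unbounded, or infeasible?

From the feasible point (0, 65/3), moving in the direction (0, 1) keeps every constraint satisfied while W increases without bound.

unbounded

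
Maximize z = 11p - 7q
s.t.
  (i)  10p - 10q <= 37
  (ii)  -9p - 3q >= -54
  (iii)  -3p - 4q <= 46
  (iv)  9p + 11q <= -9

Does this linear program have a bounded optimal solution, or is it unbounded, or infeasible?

Corner points and z = 11p - 7q:
  (-156/35, -571/70) → z = 113/14
  (317/200, -423/200) → z = 806/25
The feasible region has finitely many vertices and no improving ray; the maximum is 806/25 at (317/200, -423/200).

bounded optimum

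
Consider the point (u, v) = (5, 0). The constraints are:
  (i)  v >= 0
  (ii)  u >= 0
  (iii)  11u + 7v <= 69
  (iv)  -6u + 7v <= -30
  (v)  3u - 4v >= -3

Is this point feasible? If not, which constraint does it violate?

feasible

(i): 0 ≥ 0 ✓
(ii): 5 ≥ 0 ✓
(iii): 55 ≤ 69 ✓
(iv): -30 ≤ -30 ✓
(v): 15 ≥ -3 ✓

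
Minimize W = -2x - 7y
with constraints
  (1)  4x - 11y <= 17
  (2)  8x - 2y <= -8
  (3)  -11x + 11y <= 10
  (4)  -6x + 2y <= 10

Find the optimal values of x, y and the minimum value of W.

x = -34/33, y = -4/33, minimum W = 32/11

At the optimal vertex, 8x - 2y = -8 and -11x + 11y = 10.
Solving simultaneously gives x = -34/33, y = -4/33.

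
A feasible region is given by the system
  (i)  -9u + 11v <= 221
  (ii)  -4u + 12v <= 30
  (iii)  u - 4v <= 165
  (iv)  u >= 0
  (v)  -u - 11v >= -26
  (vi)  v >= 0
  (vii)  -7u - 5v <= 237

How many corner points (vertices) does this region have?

3

Of the 21 pairwise boundary intersections, those satisfying every inequality are:
  (0, 26/11)
  (0, 0)
  (26, 0)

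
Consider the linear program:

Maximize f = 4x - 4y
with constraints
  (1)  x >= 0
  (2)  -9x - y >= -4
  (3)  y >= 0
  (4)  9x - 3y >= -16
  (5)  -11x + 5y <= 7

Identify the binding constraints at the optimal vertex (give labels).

(2) and (3)

Extreme points and f = 4x - 4y:
  (0, 0) → f = 0
  (0, 7/5) → f = -28/5
  (4/9, 0) → f = 16/9
  (13/56, 107/56) → f = -47/7

The maximum is at (4/9, 0). Substituting into each constraint, equality holds for (2) and (3); the remaining constraints have slack.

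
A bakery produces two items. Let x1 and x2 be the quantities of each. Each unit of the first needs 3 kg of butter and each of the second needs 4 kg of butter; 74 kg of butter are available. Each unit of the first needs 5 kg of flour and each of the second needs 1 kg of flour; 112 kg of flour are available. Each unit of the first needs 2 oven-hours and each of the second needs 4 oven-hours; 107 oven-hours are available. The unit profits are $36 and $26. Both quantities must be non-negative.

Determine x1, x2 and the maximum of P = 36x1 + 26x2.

x1 = 22, x2 = 2, maximum P = 844

Vertices and P = 36x1 + 26x2:
  (0, 0) → P = 0
  (0, 37/2) → P = 481
  (112/5, 0) → P = 4032/5
  (22, 2) → P = 844

At the optimal vertex, 3x1 + 4x2 = 74 and 5x1 + x2 = 112.
Solving simultaneously gives x1 = 22, x2 = 2.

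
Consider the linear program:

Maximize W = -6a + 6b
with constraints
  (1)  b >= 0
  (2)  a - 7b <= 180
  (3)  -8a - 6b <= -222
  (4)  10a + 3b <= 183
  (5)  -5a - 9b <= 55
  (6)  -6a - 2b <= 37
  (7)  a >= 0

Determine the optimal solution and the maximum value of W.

a = 0, b = 61, maximum W = 366

Vertices and W = -6a + 6b:
  (12, 21) → W = 54
  (0, 37) → W = 222
  (0, 61) → W = 366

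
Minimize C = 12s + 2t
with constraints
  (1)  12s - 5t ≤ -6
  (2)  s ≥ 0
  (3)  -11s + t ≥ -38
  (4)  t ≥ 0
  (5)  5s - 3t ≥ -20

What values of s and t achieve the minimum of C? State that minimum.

s = 0, t = 6/5, minimum C = 12/5

Feasible corners and C = 12s + 2t:
  (0, 6/5) → C = 12/5
  (196/43, 522/43) → C = 3396/43
  (0, 20/3) → C = 40/3
  (67/14, 205/14) → C = 607/7

The optimum lies where 12s - 5t = -6 and s = 0.
Solving simultaneously gives s = 0, t = 6/5.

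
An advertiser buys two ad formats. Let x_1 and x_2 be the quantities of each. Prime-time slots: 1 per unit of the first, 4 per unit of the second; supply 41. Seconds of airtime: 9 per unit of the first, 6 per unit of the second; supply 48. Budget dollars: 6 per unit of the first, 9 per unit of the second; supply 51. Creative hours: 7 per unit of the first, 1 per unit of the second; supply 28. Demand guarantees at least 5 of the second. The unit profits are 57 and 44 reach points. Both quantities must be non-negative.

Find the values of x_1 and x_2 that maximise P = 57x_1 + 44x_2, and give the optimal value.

x_1 = 1, x_2 = 5, maximum P = 277

Vertices and P = 57x_1 + 44x_2:
  (0, 17/3) → P = 748/3
  (0, 5) → P = 220
  (1, 5) → P = 277

The binding constraints are 6x_1 + 9x_2 = 51 and x_2 = 5.
Solving simultaneously gives x_1 = 1, x_2 = 5.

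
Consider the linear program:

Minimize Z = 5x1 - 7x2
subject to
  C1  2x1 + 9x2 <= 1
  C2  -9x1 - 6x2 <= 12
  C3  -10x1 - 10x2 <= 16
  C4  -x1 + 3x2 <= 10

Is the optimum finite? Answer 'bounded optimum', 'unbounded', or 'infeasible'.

bounded optimum

Feasible corners and Z = 5x1 - 7x2:
  (-38/23, 11/23) → Z = -267/23
  (-4/5, -4/5) → Z = 8/5
The feasible region has finitely many vertices and no improving ray; the minimum is -267/23 at (-38/23, 11/23).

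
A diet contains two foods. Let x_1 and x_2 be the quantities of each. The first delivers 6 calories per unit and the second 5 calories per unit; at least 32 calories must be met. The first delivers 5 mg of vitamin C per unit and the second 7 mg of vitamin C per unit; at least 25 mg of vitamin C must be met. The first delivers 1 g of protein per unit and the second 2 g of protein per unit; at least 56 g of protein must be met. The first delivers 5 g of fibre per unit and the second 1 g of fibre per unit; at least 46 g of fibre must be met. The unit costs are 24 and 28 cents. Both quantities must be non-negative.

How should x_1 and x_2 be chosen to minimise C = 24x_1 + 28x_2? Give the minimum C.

x_1 = 4, x_2 = 26, minimum C = 824

Corner points and C = 24x_1 + 28x_2:
  (0, 46) → C = 1288
  (56, 0) → C = 1344
  (4, 26) → C = 824
The feasible region is unbounded (it extends along (0, 1), (1, 0)), but C strictly increases along every unbounded feasible direction, so there is no improving ray and the minimum is attained at a vertex.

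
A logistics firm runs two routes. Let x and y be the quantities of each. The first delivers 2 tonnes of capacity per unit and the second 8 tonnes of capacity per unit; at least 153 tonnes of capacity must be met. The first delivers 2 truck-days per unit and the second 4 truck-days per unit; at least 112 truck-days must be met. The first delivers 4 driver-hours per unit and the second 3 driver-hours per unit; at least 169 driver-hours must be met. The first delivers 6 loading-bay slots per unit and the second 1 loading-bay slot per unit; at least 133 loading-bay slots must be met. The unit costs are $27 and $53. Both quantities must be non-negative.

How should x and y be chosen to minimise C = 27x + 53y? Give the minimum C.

x = 34, y = 11, minimum C = 1501

The feasible region is unbounded (it extends along (0, 1), (1, 0)), but C strictly increases along every unbounded feasible direction, so there is no improving ray and the minimum is attained at a vertex.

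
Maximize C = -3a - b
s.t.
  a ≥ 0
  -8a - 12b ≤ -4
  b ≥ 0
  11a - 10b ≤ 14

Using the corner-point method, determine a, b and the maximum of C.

Corner points and C = -3a - b:
  (0, 1/3) → C = -1/3
  (1/2, 0) → C = -3/2
  (14/11, 0) → C = -42/11
The feasible region is unbounded (it extends along (0, 1), (10, 11)), but C strictly decreases along every unbounded feasible direction, so there is no improving ray and the maximum is attained at a vertex.

a = 0, b = 1/3, maximum C = -1/3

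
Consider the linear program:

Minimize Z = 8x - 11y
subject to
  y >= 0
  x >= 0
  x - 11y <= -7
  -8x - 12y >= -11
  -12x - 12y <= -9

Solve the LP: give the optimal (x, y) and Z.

x = 0, y = 11/12, minimum Z = -121/12

Vertices and Z = 8x - 11y:
  (0, 11/12) → Z = -121/12
  (0, 3/4) → Z = -33/4
  (37/100, 67/100) → Z = -441/100
  (5/48, 31/48) → Z = -301/48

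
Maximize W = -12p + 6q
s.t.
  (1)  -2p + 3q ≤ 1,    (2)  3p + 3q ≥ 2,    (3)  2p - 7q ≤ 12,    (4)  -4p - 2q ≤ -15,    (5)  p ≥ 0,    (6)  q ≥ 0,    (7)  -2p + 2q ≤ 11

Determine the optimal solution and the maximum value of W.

p = 43/16, q = 17/8, maximum W = -39/2

Corner points and W = -12p + 6q:
  (43/16, 17/8) → W = -39/2
  (6, 0) → W = -72
  (15/4, 0) → W = -45
The feasible region is unbounded (it extends along (7, 2), (3, 2)), but W strictly decreases along every unbounded feasible direction, so there is no improving ray and the maximum is attained at a vertex.

The optimum lies where -2p + 3q = 1 and -4p - 2q = -15.
Solving simultaneously gives p = 43/16, q = 17/8.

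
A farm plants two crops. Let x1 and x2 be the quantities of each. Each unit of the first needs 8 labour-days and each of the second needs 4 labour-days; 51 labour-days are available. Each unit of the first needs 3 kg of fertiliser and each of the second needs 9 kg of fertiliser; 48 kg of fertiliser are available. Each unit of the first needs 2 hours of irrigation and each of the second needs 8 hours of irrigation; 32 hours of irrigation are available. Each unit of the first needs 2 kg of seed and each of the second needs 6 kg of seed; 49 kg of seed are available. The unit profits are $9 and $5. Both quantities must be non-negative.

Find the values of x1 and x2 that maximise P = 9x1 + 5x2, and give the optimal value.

Feasible corners and P = 9x1 + 5x2:
  (0, 0) → P = 0
  (0, 4) → P = 20
  (51/8, 0) → P = 459/8
  (5, 11/4) → P = 235/4

The binding constraints are 8x1 + 4x2 = 51 and 2x1 + 8x2 = 32.
Solving simultaneously gives x1 = 5, x2 = 11/4.

x1 = 5, x2 = 11/4, maximum P = 235/4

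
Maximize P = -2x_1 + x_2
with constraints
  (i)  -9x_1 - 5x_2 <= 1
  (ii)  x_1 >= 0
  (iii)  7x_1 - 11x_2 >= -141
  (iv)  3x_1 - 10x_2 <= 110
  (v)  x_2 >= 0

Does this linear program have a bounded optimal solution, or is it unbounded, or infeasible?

bounded optimum

Feasible corners and P = -2x_1 + x_2:
  (0, 141/11) → P = 141/11
  (0, 0) → P = 0
  (110/3, 0) → P = -220/3
The feasible region has finitely many vertices and no improving ray; the maximum is 141/11 at (0, 141/11).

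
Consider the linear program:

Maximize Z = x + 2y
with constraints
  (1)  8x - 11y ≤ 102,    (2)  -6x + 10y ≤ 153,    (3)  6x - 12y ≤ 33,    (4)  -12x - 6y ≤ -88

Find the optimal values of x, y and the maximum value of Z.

x = 2703/14, y = 918/7, maximum Z = 6375/14

Extreme points and Z = x + 2y:
  (2703/14, 918/7) → Z = 6375/14
  (287/10, 58/5) → Z = 519/10
  (-19/78, 197/13) → Z = 2345/78
  (209/30, 11/15) → Z = 253/30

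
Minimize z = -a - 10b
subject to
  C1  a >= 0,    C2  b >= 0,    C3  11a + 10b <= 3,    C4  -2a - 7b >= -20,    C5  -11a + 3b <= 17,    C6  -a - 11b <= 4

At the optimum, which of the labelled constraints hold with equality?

Extreme points and z = -a - 10b:
  (0, 0) → z = 0
  (0, 3/10) → z = -3
  (3/11, 0) → z = -3/11

The minimum is at (0, 3/10). Substituting into each constraint, equality holds for C1 and C3; the remaining constraints have slack.

C1 and C3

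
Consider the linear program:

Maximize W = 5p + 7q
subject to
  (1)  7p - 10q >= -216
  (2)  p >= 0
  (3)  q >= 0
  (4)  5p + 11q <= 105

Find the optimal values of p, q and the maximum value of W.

Corner points and W = 5p + 7q:
  (0, 0) → W = 0
  (0, 105/11) → W = 735/11
  (21, 0) → W = 105

p = 21, q = 0, maximum W = 105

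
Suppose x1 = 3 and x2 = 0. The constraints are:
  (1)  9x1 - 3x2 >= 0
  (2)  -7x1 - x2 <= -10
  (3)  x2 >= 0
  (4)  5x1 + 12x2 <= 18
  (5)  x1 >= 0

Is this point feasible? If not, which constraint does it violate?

(1): 27 ≥ 0 ✓
(2): -21 ≤ -10 ✓
(3): 0 ≥ 0 ✓
(4): 15 ≤ 18 ✓
(5): 3 ≥ 0 ✓

feasible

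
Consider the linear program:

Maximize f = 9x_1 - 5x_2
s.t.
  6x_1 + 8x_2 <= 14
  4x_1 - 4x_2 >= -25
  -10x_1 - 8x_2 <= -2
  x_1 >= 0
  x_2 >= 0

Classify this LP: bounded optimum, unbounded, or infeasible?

Corner points and f = 9x_1 - 5x_2:
  (0, 7/4) → f = -35/4
  (7/3, 0) → f = 21
  (0, 1/4) → f = -5/4
  (1/5, 0) → f = 9/5
The feasible region has finitely many vertices and no improving ray; the maximum is 21 at (7/3, 0).

bounded optimum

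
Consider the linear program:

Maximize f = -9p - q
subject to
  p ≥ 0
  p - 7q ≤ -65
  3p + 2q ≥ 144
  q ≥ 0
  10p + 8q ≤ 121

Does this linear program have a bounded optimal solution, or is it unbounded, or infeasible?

The boundaries p = 0 and p - 7q = -65 meet at (0, 65/7), but that point violates 3p + 2q ≥ 144. Every candidate vertex is excluded by some other constraint, so the feasible region is empty.

infeasible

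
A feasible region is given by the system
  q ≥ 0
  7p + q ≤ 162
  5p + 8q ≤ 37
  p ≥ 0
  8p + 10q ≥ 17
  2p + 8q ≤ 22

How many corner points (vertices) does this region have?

5

The feasible vertices (each the meet of two boundaries and inside every other half-plane) are:
  (37/5, 0)
  (17/8, 0)
  (5, 3/2)
  (0, 17/10)
  (0, 11/4)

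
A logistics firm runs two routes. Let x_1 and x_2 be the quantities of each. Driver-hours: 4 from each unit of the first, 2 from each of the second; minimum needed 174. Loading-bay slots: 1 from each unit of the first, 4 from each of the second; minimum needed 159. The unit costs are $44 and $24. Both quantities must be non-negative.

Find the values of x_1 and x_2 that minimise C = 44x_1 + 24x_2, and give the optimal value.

The feasible region is unbounded (it extends along (0, 1), (1, 0)), but C strictly increases along every unbounded feasible direction, so there is no improving ray and the minimum is attained at a vertex.

x_1 = 27, x_2 = 33, minimum C = 1980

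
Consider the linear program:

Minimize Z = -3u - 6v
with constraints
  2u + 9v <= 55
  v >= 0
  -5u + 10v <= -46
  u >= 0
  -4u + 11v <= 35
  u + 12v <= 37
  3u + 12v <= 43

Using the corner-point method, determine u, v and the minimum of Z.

u = 43/3, v = 0, minimum Z = -43

Feasible corners and Z = -3u - 6v:
  (46/5, 0) → Z = -138/5
  (43/3, 0) → Z = -43
  (491/45, 77/90) → Z = -568/15

The optimum lies where v = 0 and 3u + 12v = 43.
Solving simultaneously gives u = 43/3, v = 0.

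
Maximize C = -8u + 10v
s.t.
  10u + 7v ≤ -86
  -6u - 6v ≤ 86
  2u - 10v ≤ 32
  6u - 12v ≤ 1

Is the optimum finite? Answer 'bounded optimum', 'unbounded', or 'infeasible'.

unbounded

From the feasible point (-1025/162, -263/81), moving in the direction (-7, 10) keeps every constraint satisfied while C increases without bound.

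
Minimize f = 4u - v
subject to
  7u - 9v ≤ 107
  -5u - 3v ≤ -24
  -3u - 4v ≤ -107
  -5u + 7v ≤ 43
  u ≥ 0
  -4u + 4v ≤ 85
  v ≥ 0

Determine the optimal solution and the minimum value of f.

u = 577/41, v = 664/41, minimum f = 1644/41

Extreme points and f = 4u - v:
  (1391/55, 428/55) → f = 5136/55
  (284, 209) → f = 927
  (577/41, 664/41) → f = 1644/41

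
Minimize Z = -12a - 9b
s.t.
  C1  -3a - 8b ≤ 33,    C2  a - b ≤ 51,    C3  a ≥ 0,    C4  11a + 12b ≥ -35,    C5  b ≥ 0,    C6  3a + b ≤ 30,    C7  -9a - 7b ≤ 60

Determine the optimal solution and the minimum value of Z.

Extreme points and Z = -12a - 9b:
  (0, 0) → Z = 0
  (0, 30) → Z = -270
  (10, 0) → Z = -120

At the optimal vertex, a = 0 and 3a + b = 30.
Solving simultaneously gives a = 0, b = 30.

a = 0, b = 30, minimum Z = -270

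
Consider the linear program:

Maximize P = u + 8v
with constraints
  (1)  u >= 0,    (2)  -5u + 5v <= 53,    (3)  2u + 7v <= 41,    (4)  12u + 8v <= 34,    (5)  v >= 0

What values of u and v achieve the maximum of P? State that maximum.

u = 0, v = 17/4, maximum P = 34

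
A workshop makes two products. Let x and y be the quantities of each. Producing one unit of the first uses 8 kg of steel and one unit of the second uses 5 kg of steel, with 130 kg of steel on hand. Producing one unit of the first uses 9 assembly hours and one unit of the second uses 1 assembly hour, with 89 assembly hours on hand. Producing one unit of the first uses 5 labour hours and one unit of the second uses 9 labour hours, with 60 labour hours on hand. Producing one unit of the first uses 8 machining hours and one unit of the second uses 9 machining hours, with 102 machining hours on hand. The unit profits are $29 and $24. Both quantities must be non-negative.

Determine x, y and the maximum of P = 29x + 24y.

x = 39/4, y = 5/4, maximum P = 1251/4

Vertices and P = 29x + 24y:
  (0, 0) → P = 0
  (0, 20/3) → P = 160
  (89/9, 0) → P = 2581/9
  (39/4, 5/4) → P = 1251/4

At the optimal vertex, 9x + y = 89 and 5x + 9y = 60.
Solving simultaneously gives x = 39/4, y = 5/4.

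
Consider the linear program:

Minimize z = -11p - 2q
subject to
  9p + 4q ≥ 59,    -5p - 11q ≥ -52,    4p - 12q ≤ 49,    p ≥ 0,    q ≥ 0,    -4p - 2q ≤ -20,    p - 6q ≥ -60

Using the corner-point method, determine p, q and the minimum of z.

p = 52/5, q = 0, minimum z = -572/5

Feasible corners and z = -11p - 2q:
  (441/79, 173/79) → z = -5197/79
  (59/9, 0) → z = -649/9
  (52/5, 0) → z = -572/5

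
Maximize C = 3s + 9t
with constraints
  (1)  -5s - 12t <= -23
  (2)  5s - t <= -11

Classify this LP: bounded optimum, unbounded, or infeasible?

From the feasible point (-109/65, 34/13), moving in the direction (1, 5) keeps every constraint satisfied while C increases without bound.

unbounded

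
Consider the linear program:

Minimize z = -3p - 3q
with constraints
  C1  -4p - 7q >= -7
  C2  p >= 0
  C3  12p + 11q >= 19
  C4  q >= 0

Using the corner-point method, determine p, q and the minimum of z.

p = 7/4, q = 0, minimum z = -21/4

Corner points and z = -3p - 3q:
  (7/5, 1/5) → z = -24/5
  (7/4, 0) → z = -21/4
  (19/12, 0) → z = -19/4

The optimum lies where -4p - 7q = -7 and q = 0.
Solving simultaneously gives p = 7/4, q = 0.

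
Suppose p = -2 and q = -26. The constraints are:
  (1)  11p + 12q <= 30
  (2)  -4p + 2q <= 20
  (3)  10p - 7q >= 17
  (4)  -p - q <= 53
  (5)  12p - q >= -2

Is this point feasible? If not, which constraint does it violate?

feasible

(1): -334 ≤ 30 ✓
(2): -44 ≤ 20 ✓
(3): 162 ≥ 17 ✓
(4): 28 ≤ 53 ✓
(5): 2 ≥ -2 ✓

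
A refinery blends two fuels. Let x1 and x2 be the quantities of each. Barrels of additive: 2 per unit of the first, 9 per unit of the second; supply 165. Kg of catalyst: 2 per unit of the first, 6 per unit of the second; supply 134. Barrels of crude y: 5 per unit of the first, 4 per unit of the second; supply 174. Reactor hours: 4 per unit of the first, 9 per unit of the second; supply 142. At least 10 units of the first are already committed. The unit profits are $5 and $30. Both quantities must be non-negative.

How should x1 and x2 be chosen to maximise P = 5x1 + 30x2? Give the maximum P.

x1 = 10, x2 = 34/3, maximum P = 390

Vertices and P = 5x1 + 30x2:
  (174/5, 0) → P = 174
  (10, 0) → P = 50
  (998/29, 14/29) → P = 5410/29
  (10, 34/3) → P = 390

The binding constraints are 4x1 + 9x2 = 142 and x1 = 10.
Solving simultaneously gives x1 = 10, x2 = 34/3.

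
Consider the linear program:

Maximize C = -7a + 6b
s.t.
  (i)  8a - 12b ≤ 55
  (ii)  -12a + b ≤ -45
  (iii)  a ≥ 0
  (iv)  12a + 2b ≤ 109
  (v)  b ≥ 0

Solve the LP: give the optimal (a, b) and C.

Feasible corners and C = -7a + 6b:
  (709/80, 53/40) → C = -4327/80
  (55/8, 0) → C = -385/8
  (199/36, 64/3) → C = 3215/36
  (15/4, 0) → C = -105/4

The binding constraints are -12a + b = -45 and 12a + 2b = 109.
Solving simultaneously gives a = 199/36, b = 64/3.

a = 199/36, b = 64/3, maximum C = 3215/36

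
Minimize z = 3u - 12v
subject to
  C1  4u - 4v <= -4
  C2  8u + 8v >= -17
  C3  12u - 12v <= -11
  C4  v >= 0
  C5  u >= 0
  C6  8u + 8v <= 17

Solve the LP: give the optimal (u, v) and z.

u = 0, v = 17/8, minimum z = -51/2

Extreme points and z = 3u - 12v:
  (0, 1) → z = -12
  (9/16, 25/16) → z = -273/16
  (0, 17/8) → z = -51/2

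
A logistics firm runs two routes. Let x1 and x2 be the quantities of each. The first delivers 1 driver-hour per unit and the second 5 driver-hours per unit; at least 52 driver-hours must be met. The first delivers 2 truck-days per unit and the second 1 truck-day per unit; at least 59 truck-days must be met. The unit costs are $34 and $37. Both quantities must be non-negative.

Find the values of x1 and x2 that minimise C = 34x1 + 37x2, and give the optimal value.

The feasible region is unbounded (it extends along (0, 1), (1, 0)), but C strictly increases along every unbounded feasible direction, so there is no improving ray and the minimum is attained at a vertex.

x1 = 27, x2 = 5, minimum C = 1103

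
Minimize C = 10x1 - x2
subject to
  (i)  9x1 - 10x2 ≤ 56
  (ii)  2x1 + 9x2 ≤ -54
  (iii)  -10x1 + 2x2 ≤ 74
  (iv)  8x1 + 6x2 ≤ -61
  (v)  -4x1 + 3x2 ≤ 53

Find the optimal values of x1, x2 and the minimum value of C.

x1 = -426/41, x2 = -613/41, minimum C = -3647/41

Vertices and C = 10x1 - x2:
  (-426/41, -613/41) → C = -3647/41
  (-137/67, -997/134) → C = -1743/134
  (-387/47, -196/47) → C = -3674/47
  (-15/4, -31/6) → C = -97/3

The optimum lies where 9x1 - 10x2 = 56 and -10x1 + 2x2 = 74.
Solving simultaneously gives x1 = -426/41, x2 = -613/41.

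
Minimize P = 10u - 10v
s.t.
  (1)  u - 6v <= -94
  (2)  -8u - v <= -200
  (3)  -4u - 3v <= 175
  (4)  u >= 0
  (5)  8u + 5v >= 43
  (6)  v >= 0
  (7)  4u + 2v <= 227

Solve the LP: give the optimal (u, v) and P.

Feasible corners and P = 10u - 10v:
  (158/7, 136/7) → P = 220/7
  (587/13, 603/26) → P = 2855/13
  (173/12, 254/3) → P = -1405/2

The optimum lies where -8u - v = -200 and 4u + 2v = 227.
Solving simultaneously gives u = 173/12, v = 254/3.

u = 173/12, v = 254/3, minimum P = -1405/2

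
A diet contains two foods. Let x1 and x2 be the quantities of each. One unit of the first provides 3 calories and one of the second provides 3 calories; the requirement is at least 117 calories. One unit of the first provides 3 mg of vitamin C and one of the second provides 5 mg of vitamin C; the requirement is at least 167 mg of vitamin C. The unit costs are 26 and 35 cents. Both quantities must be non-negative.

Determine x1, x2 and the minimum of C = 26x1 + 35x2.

Corner points and C = 26x1 + 35x2:
  (0, 39) → C = 1365
  (167/3, 0) → C = 4342/3
  (14, 25) → C = 1239
The feasible region is unbounded (it extends along (0, 1), (1, 0)), but C strictly increases along every unbounded feasible direction, so there is no improving ray and the minimum is attained at a vertex.

At the optimal vertex, 3x1 + 3x2 = 117 and 3x1 + 5x2 = 167.
Solving simultaneously gives x1 = 14, x2 = 25.

x1 = 14, x2 = 25, minimum C = 1239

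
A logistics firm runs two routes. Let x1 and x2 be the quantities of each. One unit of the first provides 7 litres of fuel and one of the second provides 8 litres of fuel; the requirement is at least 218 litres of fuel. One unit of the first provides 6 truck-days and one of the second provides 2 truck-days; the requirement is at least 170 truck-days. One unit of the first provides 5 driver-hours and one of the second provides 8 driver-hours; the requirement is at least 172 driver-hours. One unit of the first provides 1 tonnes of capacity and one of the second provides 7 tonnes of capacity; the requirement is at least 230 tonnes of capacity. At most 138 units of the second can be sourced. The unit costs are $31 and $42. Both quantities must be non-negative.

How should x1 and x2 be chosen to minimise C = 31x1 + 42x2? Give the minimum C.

x1 = 73/4, x2 = 121/4, minimum C = 7345/4

Vertices and C = 31x1 + 42x2:
  (0, 85) → C = 3570
  (0, 138) → C = 5796
  (230, 0) → C = 7130
  (73/4, 121/4) → C = 7345/4
The feasible region is unbounded (it extends along (1, 0)), but C strictly increases along every unbounded feasible direction, so there is no improving ray and the minimum is attained at a vertex.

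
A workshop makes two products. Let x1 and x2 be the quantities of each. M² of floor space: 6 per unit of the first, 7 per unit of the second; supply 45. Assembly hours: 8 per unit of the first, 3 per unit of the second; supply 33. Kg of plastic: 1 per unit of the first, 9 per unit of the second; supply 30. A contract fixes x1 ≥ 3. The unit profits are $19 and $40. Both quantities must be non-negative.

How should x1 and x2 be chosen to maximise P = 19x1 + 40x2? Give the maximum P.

Vertices and P = 19x1 + 40x2:
  (33/8, 0) → P = 627/8
  (3, 0) → P = 57
  (3, 3) → P = 177

The optimum lies where 8x1 + 3x2 = 33 and x1 + 9x2 = 30.
Solving simultaneously gives x1 = 3, x2 = 3.

x1 = 3, x2 = 3, maximum P = 177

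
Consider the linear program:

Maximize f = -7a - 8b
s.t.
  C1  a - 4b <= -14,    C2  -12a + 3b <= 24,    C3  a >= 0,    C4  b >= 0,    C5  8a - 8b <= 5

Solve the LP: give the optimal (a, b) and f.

Vertices and f = -7a - 8b:
  (0, 7/2) → f = -28
  (11/2, 39/8) → f = -155/2
  (0, 8) → f = -64
The feasible region is unbounded (it extends along (1, 1), (1, 4)), but f strictly decreases along every unbounded feasible direction, so there is no improving ray and the maximum is attained at a vertex.

a = 0, b = 7/2, maximum f = -28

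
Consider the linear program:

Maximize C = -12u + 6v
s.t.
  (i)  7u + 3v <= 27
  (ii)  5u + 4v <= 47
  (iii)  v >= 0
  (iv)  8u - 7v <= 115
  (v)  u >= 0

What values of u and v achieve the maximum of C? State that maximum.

Extreme points and C = -12u + 6v:
  (27/7, 0) → C = -324/7
  (0, 9) → C = 54
  (0, 0) → C = 0

u = 0, v = 9, maximum C = 54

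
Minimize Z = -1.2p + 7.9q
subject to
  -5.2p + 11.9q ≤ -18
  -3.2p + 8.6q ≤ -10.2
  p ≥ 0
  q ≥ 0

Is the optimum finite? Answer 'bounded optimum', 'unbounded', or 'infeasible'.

unbounded

From the feasible point (1671/332, 57/83), moving in the direction (1, 0) keeps every constraint satisfied while Z decreases without bound.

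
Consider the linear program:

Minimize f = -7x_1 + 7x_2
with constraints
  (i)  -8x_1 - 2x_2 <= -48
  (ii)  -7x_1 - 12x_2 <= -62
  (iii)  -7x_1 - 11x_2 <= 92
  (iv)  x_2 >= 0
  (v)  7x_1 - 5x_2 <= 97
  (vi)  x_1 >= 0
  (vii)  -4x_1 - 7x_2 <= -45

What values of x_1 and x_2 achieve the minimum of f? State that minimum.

The feasible region is unbounded (it extends along (0, 1), (5, 7)), but f strictly increases along every unbounded feasible direction, so there is no improving ray and the minimum is attained at a vertex.

At the optimal vertex, x_2 = 0 and 7x_1 - 5x_2 = 97.
Solving simultaneously gives x_1 = 97/7, x_2 = 0.

x_1 = 97/7, x_2 = 0, minimum f = -97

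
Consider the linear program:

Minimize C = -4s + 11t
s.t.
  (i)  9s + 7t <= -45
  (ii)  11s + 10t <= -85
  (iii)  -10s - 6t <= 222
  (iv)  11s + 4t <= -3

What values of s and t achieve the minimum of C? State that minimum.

Vertices and C = -4s + 11t:
  (-855/17, 796/17) → C = 12176/17
  (155/33, -41/3) → C = -5581/33
  (435/13, -1206/13) → C = -15006/13

s = 435/13, t = -1206/13, minimum C = -15006/13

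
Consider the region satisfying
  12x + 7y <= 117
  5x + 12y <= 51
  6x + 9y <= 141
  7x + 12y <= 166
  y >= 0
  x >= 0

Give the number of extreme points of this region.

The feasible vertices (each the meet of two boundaries and inside every other half-plane) are:
  (1047/109, 27/109)
  (39/4, 0)
  (0, 17/4)
  (0, 0)

4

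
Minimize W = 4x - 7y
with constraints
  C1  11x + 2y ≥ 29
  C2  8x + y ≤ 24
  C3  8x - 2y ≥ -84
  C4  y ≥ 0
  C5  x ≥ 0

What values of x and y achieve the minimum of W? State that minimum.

x = 0, y = 24, minimum W = -168

Vertices and W = 4x - 7y:
  (29/11, 0) → W = 116/11
  (0, 29/2) → W = -203/2
  (3, 0) → W = 12
  (0, 24) → W = -168

The binding constraints are 8x + y = 24 and x = 0.
Solving simultaneously gives x = 0, y = 24.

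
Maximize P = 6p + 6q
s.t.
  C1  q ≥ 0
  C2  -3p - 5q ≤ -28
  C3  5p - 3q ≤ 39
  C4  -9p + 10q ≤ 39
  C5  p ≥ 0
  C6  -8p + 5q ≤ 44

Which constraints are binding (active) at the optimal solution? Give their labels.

C3 and C4

Vertices and P = 6p + 6q:
  (279/34, 23/34) → P = 906/17
  (17/15, 123/25) → P = 908/25
  (507/23, 546/23) → P = 6318/23

The maximum is at (507/23, 546/23). Substituting into each constraint, equality holds for C3 and C4; the remaining constraints have slack.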